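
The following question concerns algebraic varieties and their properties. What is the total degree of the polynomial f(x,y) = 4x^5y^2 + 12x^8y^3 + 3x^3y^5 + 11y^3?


Examine each term for its total degree (sum of exponents).
  Term '4x^5y^2' has total degree 5+2 = 7.
  Term '12x^8y^3' has total degree 8+3 = 11.
  Term '3x^3y^5' has total degree 3+5 = 8.
  Term '11y^3' has total degree 0+3 = 3.
The maximum total degree among all terms is 11.

11


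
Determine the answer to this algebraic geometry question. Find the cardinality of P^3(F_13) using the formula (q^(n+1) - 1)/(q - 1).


P^3(F_13) has (q^(n+1) - 1)/(q - 1) points.
= 13^3 + 13^2 + 13^1 + 13^0
= 2197 + 169 + 13 + 1
= 2380

2380


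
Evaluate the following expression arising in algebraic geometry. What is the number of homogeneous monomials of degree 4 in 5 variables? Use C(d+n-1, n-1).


The number of degree-4 monomials in 5 variables is C(d+n-1, n-1).
= C(4+5-1, 5-1) = C(8, 4)
= 70

70


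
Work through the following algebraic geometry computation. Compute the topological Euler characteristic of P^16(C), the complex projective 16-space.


The complex projective space P^16 has one cell in each even real dimension 0, 2, ..., 32.
The cohomology groups are H^{2k}(P^16) = Z for k = 0,...,16, and 0 otherwise.
Euler characteristic = sum of Betti numbers = 1 per even-dimensional cohomology group.
chi(P^16) = 16 + 1 = 17

17


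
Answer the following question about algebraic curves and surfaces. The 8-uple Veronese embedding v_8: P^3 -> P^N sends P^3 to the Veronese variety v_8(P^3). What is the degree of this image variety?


The Veronese variety v_8(P^3) has degree d^r.
d^r = 8^3 = 512

512


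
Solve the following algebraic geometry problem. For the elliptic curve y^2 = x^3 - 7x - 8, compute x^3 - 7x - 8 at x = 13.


Compute x^3 - 7x - 8 at x = 13:
x^3 = 13^3 = 2197
(-7)*x = (-7)*13 = -91
Sum: 2197 - 91 - 8 = 2098

2098


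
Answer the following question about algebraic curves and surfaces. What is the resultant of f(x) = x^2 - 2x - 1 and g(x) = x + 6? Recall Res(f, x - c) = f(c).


For Res(f, x - c), we evaluate f at x = c.
f(-6) = (-6)^2 - 2*(-6) - 1
= 36 + 12 - 1
= 48 - 1 = 47
Res(f, g) = 47

47


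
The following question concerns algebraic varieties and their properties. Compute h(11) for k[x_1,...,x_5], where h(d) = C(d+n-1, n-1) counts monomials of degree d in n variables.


The Hilbert function for the polynomial ring in 5 variables is:
h(d) = C(d+n-1, n-1)
h(11) = C(11+5-1, 5-1) = C(15, 4)
= 15! / (4! * 11!)
= 1365

1365


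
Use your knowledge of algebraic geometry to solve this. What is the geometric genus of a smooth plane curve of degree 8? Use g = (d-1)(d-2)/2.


Using the genus formula for smooth plane curves:
g = (d-1)(d-2)/2
g = (8-1)(8-2)/2
g = 7*6/2
g = 42/2 = 21

21


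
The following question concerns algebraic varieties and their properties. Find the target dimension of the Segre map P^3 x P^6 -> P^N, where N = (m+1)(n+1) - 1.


The Segre embedding maps P^m x P^n into P^N via
all products of coordinates from each factor.
N = (m+1)(n+1) - 1
N = (3+1)(6+1) - 1
N = 4*7 - 1
N = 28 - 1 = 27

27


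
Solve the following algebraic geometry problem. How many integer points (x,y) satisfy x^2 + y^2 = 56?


Systematically check integer values of x where x^2 <= 56.
For each valid x, check if 56 - x^2 is a perfect square.
Total integer solutions found: 0

0


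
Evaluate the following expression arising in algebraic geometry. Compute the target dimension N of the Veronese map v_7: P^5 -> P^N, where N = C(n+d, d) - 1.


The Veronese embedding v_d: P^n -> P^N maps each point to all
degree-d monomials in n+1 homogeneous coordinates.
N = C(n+d, d) - 1
N = C(5+7, 7) - 1
N = C(12, 7) - 1
C(12, 7) = 792
N = 792 - 1 = 791

791


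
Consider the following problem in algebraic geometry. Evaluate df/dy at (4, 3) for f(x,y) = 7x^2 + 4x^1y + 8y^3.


df/dy = 4*x^1 + 3*8*y^2
At (4,3): 4*4^1 + 3*8*3^2
= 16 + 216
= 232

232


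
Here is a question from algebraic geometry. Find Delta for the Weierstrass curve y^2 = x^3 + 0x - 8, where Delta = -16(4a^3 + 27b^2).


Compute each component:
4a^3 = 4*0^3 = 4*0 = 0
27b^2 = 27*(-8)^2 = 27*64 = 1728
4a^3 + 27b^2 = 0 + 1728 = 1728
Delta = -16*1728 = -27648

-27648


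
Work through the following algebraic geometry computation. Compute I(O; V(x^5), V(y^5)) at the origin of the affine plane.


The intersection multiplicity of V(x^a) and V(y^b) at the origin is:
I(O; V(x^5), V(y^5)) = dim_k(k[x,y]/(x^5, y^5))
A basis for k[x,y]/(x^5, y^5) is the set of monomials x^i * y^j
where 0 <= i < 5 and 0 <= j < 5.
The number of such monomials is 5 * 5 = 25

25


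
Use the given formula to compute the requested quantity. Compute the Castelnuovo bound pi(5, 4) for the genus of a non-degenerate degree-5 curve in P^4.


Castelnuovo's bound: write d - 1 = m(r-1) + epsilon with 0 <= epsilon < r-1.
d - 1 = 5 - 1 = 4
r - 1 = 4 - 1 = 3
4 = 1*3 + 1, so m = 1, epsilon = 1
pi(d, r) = m(m-1)(r-1)/2 + m*epsilon
= 1*0*3/2 + 1*1
= 0/2 + 1
= 0 + 1 = 1

1


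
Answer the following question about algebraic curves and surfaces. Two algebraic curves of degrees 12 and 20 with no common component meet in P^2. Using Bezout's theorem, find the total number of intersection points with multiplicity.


Bezout's theorem states the intersection count equals the product of degrees.
Intersection count = 12 * 20 = 240

240


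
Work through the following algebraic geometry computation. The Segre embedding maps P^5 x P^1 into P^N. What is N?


The Segre embedding maps P^m x P^n into P^N via
all products of coordinates from each factor.
N = (m+1)(n+1) - 1
N = (5+1)(1+1) - 1
N = 6*2 - 1
N = 12 - 1 = 11

11


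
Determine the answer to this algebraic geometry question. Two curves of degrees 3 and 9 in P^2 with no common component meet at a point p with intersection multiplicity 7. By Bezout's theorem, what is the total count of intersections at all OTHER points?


By Bezout's theorem, the total intersection number is d1 * d2.
Total = 3 * 9 = 27
Intersection multiplicity at p = 7
Remaining intersections = 27 - 7 = 20

20


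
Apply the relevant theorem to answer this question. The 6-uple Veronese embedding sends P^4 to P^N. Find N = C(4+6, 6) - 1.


The Veronese embedding v_d: P^n -> P^N maps each point to all
degree-d monomials in n+1 homogeneous coordinates.
N = C(n+d, d) - 1
N = C(4+6, 6) - 1
N = C(10, 6) - 1
C(10, 6) = 210
N = 210 - 1 = 209

209


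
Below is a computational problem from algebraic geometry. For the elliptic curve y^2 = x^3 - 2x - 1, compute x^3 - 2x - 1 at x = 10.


Compute x^3 - 2x - 1 at x = 10:
x^3 = 10^3 = 1000
(-2)*x = (-2)*10 = -20
Sum: 1000 - 20 - 1 = 979

979


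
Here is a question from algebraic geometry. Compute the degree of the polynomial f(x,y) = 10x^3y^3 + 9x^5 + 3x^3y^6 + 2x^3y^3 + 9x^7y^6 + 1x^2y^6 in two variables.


Examine each term for its total degree (sum of exponents).
  Term '10x^3y^3' has total degree 3+3 = 6.
  Term '9x^5' has total degree 5+0 = 5.
  Term '3x^3y^6' has total degree 3+6 = 9.
  Term '2x^3y^3' has total degree 3+3 = 6.
  Term '9x^7y^6' has total degree 7+6 = 13.
  Term '1x^2y^6' has total degree 2+6 = 8.
The maximum total degree among all terms is 13.

13


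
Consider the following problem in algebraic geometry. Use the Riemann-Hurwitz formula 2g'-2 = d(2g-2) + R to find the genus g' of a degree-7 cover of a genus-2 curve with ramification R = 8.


Riemann-Hurwitz formula: 2g' - 2 = d(2g - 2) + R
Given: d = 7, g = 2, R = 8
2g' - 2 = 7*(2*2 - 2) + 8
2g' - 2 = 7*2 + 8
2g' - 2 = 14 + 8 = 22
2g' = 24
g' = 12

12


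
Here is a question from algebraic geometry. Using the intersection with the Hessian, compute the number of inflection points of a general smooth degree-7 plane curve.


For a general smooth plane curve C of degree d, the inflection points are
the intersection of C with its Hessian curve, which has degree 3(d-2).
By Bezout, the total intersection number is d * 3(d-2) = 7 * 15 = 105.
For a general curve every flex is ordinary, so each contributes
multiplicity 1 to C·Hess(C), and the number of distinct inflection
points is 3d(d-2).
Inflection points = 3*7*(7-2) = 3*7*5 = 105

105


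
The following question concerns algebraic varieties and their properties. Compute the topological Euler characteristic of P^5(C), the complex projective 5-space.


The complex projective space P^5 has one cell in each even real dimension 0, 2, ..., 10.
The cohomology groups are H^{2k}(P^5) = Z for k = 0,...,5, and 0 otherwise.
Euler characteristic = sum of Betti numbers = 1 per even-dimensional cohomology group.
chi(P^5) = 5 + 1 = 6

6


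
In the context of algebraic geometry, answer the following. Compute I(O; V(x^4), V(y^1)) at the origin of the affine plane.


The intersection multiplicity of V(x^a) and V(y^b) at the origin is:
I(O; V(x^4), V(y^1)) = dim_k(k[x,y]/(x^4, y^1))
A basis for k[x,y]/(x^4, y^1) is the set of monomials x^i * y^j
where 0 <= i < 4 and 0 <= j < 1.
The number of such monomials is 4 * 1 = 4

4


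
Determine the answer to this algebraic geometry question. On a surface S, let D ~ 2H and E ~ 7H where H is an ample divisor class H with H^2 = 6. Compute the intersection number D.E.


Using bilinearity of the intersection pairing on a surface S:
(aH).(bH) = ab * (H.H)
We have H^2 = 6.
D.E = (2H).(7H) = 2*7*6
= 14*6
= 84

84


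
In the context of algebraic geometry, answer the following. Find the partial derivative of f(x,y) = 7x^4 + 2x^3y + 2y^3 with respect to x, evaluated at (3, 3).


df/dx = 4*7*x^3 + 3*2*x^2*y
At (3,3): 4*7*3^3 + 3*2*3^2*3
= 756 + 162
= 918

918


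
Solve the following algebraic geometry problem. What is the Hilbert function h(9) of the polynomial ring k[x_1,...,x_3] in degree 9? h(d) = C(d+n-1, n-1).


The Hilbert function for the polynomial ring in 3 variables is:
h(d) = C(d+n-1, n-1)
h(9) = C(9+3-1, 3-1) = C(11, 2)
= 11! / (2! * 9!)
= 55

55


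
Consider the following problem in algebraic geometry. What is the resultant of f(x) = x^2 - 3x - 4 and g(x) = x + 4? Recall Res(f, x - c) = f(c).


For Res(f, x - c), we evaluate f at x = c.
f(-4) = (-4)^2 - 3*(-4) - 4
= 16 + 12 - 4
= 28 - 4 = 24
Res(f, g) = 24

24


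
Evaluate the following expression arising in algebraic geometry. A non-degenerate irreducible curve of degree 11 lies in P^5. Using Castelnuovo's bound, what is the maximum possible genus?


Castelnuovo's bound: write d - 1 = m(r-1) + epsilon with 0 <= epsilon < r-1.
d - 1 = 11 - 1 = 10
r - 1 = 5 - 1 = 4
10 = 2*4 + 2, so m = 2, epsilon = 2
pi(d, r) = m(m-1)(r-1)/2 + m*epsilon
= 2*1*4/2 + 2*2
= 8/2 + 4
= 4 + 4 = 8

8


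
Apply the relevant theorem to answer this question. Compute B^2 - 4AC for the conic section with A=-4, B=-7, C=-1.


The discriminant of a conic Ax^2 + Bxy + Cy^2 + ... = 0 is B^2 - 4AC.
B^2 = (-7)^2 = 49
4AC = 4*(-4)*(-1) = 16
Discriminant = 49 - 16 = 33

33


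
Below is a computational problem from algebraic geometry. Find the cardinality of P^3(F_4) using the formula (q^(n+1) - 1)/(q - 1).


P^3(F_4) has (q^(n+1) - 1)/(q - 1) points.
= 4^3 + 4^2 + 4^1 + 4^0
= 64 + 16 + 4 + 1
= 85

85


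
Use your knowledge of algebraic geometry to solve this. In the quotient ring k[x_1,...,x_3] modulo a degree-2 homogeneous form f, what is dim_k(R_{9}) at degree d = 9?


For R = k[x_1,...,x_n]/(f) with f homogeneous of degree e:
The Hilbert series is (1 - t^e)/(1 - t)^n.
So h(d) = C(d+n-1, n-1) - C(d-e+n-1, n-1) for d >= e.
With n=3, e=2, d=9:
C(9+3-1, 3-1) = C(11, 2) = 55
C(9-2+3-1, 3-1) = C(9, 2) = 36
h(9) = 55 - 36 = 19

19


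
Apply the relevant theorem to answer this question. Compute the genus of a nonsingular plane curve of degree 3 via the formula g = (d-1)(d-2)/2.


Using the genus formula for smooth plane curves:
g = (d-1)(d-2)/2
g = (3-1)(3-2)/2
g = 2*1/2
g = 2/2 = 1

1


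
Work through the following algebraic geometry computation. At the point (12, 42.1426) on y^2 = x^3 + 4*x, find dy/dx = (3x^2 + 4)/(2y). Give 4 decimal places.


Using implicit differentiation of y^2 = x^3 + 4*x:
2y * dy/dx = 3x^2 + 4
dy/dx = (3x^2 + 4)/(2y)
Numerator: 3*12^2 + 4 = 436
Denominator: 2*42.1426 = 84.2852
dy/dx = 436/84.2852 = 5.1729

5.1729


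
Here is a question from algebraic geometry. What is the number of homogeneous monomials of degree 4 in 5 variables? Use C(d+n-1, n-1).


The number of degree-4 monomials in 5 variables is C(d+n-1, n-1).
= C(4+5-1, 5-1) = C(8, 4)
= 70

70


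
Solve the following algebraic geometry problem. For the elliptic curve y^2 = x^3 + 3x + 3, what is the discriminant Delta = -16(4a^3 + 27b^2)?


Compute each component:
4a^3 = 4*3^3 = 4*27 = 108
27b^2 = 27*3^2 = 27*9 = 243
4a^3 + 27b^2 = 108 + 243 = 351
Delta = -16*351 = -5616

-5616


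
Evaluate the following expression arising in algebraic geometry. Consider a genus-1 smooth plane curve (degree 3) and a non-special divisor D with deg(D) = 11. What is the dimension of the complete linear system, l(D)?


First, compute the genus of a smooth plane curve of degree 3:
g = (d-1)(d-2)/2 = (3-1)(3-2)/2 = 1
For a non-special divisor D (i.e., h^1(D) = 0), Riemann-Roch gives:
l(D) = deg(D) - g + 1
Since deg(D) = 11 >= 2g - 1 = 1, D is non-special.
l(D) = 11 - 1 + 1 = 11

11


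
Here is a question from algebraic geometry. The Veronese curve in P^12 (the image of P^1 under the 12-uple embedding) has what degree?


The rational normal curve in P^12 is the image of P^1 under the 12-uple Veronese.
A general hyperplane in P^12 pulls back to a degree-12 form on P^1, which has 12 zeros,
so the curve meets a general hyperplane in 12 points. Degree = 12.

12


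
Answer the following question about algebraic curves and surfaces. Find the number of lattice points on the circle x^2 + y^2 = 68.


Systematically check integer values of x where x^2 <= 68.
For each valid x, check if 68 - x^2 is a perfect square.
x=2: 68 - 4 = 64, sqrt = 8 (valid)
x=8: 68 - 64 = 4, sqrt = 2 (valid)
Total integer solutions found: 8

8


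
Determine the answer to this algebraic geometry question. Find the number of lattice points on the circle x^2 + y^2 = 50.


Systematically check integer values of x where x^2 <= 50.
For each valid x, check if 50 - x^2 is a perfect square.
x=1: 50 - 1 = 49, sqrt = 7 (valid)
x=5: 50 - 25 = 25, sqrt = 5 (valid)
x=7: 50 - 49 = 1, sqrt = 1 (valid)
Total integer solutions found: 12

12


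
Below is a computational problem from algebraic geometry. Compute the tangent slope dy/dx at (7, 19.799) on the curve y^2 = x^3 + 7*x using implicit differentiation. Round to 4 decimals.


Using implicit differentiation of y^2 = x^3 + 7*x:
2y * dy/dx = 3x^2 + 7
dy/dx = (3x^2 + 7)/(2y)
Numerator: 3*7^2 + 7 = 154
Denominator: 2*19.799 = 39.598
dy/dx = 154/39.598 = 3.8891

3.8891


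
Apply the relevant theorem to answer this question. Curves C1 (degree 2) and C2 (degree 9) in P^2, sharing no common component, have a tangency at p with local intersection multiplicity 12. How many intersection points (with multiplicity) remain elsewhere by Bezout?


By Bezout's theorem, the total intersection number is d1 * d2.
Total = 2 * 9 = 18
Intersection multiplicity at p = 12
Remaining intersections = 18 - 12 = 6

6


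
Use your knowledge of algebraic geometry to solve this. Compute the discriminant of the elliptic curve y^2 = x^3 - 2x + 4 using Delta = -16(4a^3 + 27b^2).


Compute each component:
4a^3 = 4*(-2)^3 = 4*(-8) = -32
27b^2 = 27*4^2 = 27*16 = 432
4a^3 + 27b^2 = -32 + 432 = 400
Delta = -16*400 = -6400

-6400


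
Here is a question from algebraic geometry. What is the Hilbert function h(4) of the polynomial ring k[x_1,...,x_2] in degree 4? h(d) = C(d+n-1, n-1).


The Hilbert function for the polynomial ring in 2 variables is:
h(d) = C(d+n-1, n-1)
h(4) = C(4+2-1, 2-1) = C(5, 1)
= 5! / (1! * 4!)
= 5

5


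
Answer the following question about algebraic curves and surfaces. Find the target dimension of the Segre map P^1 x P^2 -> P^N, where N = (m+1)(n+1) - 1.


The Segre embedding maps P^m x P^n into P^N via
all products of coordinates from each factor.
N = (m+1)(n+1) - 1
N = (1+1)(2+1) - 1
N = 2*3 - 1
N = 6 - 1 = 5

5


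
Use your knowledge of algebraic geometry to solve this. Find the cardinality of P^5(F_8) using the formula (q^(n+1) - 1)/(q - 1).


P^5(F_8) has (q^(n+1) - 1)/(q - 1) points.
= 8^5 + 8^4 + 8^3 + 8^2 + 8^1 + 8^0
= 32768 + 4096 + 512 + 64 + 8 + 1
= 37449

37449


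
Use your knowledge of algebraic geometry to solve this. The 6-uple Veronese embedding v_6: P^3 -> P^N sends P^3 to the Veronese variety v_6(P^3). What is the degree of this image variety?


The Veronese variety v_6(P^3) has degree d^r.
d^r = 6^3 = 216

216


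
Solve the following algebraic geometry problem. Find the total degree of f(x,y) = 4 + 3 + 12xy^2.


Examine each term for its total degree (sum of exponents).
  Term '4' has total degree 0+0 = 0.
  Term '3' has total degree 0+0 = 0.
  Term '12xy^2' has total degree 1+2 = 3.
The maximum total degree among all terms is 3.

3


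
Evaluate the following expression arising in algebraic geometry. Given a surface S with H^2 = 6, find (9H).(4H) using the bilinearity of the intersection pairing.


Using bilinearity of the intersection pairing on a surface S:
(aH).(bH) = ab * (H.H)
We have H^2 = 6.
D.E = (9H).(4H) = 9*4*6
= 36*6
= 216

216


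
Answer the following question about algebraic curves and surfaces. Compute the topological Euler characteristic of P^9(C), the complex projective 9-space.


The complex projective space P^9 has one cell in each even real dimension 0, 2, ..., 18.
The cohomology groups are H^{2k}(P^9) = Z for k = 0,...,9, and 0 otherwise.
Euler characteristic = sum of Betti numbers = 1 per even-dimensional cohomology group.
chi(P^9) = 9 + 1 = 10

10


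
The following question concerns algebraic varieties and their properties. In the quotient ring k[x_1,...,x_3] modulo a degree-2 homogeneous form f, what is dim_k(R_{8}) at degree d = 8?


For R = k[x_1,...,x_n]/(f) with f homogeneous of degree e:
The Hilbert series is (1 - t^e)/(1 - t)^n.
So h(d) = C(d+n-1, n-1) - C(d-e+n-1, n-1) for d >= e.
With n=3, e=2, d=8:
C(8+3-1, 3-1) = C(10, 2) = 45
C(8-2+3-1, 3-1) = C(8, 2) = 28
h(8) = 45 - 28 = 17

17


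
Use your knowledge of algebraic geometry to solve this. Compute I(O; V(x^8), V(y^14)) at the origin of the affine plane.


The intersection multiplicity of V(x^a) and V(y^b) at the origin is:
I(O; V(x^8), V(y^14)) = dim_k(k[x,y]/(x^8, y^14))
A basis for k[x,y]/(x^8, y^14) is the set of monomials x^i * y^j
where 0 <= i < 8 and 0 <= j < 14.
The number of such monomials is 8 * 14 = 112

112


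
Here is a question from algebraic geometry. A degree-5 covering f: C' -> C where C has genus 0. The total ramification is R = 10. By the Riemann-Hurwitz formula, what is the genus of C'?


Riemann-Hurwitz formula: 2g' - 2 = d(2g - 2) + R
Given: d = 5, g = 0, R = 10
2g' - 2 = 5*(2*0 - 2) + 10
2g' - 2 = 5*(-2) + 10
2g' - 2 = -10 + 10 = 0
2g' = 2
g' = 1

1


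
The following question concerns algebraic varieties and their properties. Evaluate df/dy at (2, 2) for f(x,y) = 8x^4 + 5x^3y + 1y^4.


df/dy = 5*x^3 + 4*1*y^3
At (2,2): 5*2^3 + 4*1*2^3
= 40 + 32
= 72

72


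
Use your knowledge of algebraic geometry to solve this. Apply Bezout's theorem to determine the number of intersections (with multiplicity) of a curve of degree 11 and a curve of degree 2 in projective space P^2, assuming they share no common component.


Bezout's theorem states the intersection count equals the product of degrees.
Intersection count = 11 * 2 = 22

22


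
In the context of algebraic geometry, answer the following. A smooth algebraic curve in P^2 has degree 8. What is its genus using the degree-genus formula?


Using the genus formula for smooth plane curves:
g = (d-1)(d-2)/2
g = (8-1)(8-2)/2
g = 7*6/2
g = 42/2 = 21

21


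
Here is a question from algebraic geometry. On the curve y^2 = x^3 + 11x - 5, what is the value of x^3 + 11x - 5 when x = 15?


Compute x^3 + 11x - 5 at x = 15:
x^3 = 15^3 = 3375
11*x = 11*15 = 165
Sum: 3375 + 165 - 5 = 3535

3535


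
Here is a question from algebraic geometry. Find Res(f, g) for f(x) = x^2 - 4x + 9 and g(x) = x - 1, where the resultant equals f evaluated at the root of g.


For Res(f, x - c), we evaluate f at x = c.
f(1) = 1^2 - 4*1 + 9
= 1 - 4 + 9
= -3 + 9 = 6
Res(f, g) = 6

6


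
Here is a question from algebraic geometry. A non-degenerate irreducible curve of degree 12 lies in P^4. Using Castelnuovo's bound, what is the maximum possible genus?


Castelnuovo's bound: write d - 1 = m(r-1) + epsilon with 0 <= epsilon < r-1.
d - 1 = 12 - 1 = 11
r - 1 = 4 - 1 = 3
11 = 3*3 + 2, so m = 3, epsilon = 2
pi(d, r) = m(m-1)(r-1)/2 + m*epsilon
= 3*2*3/2 + 3*2
= 18/2 + 6
= 9 + 6 = 15

15


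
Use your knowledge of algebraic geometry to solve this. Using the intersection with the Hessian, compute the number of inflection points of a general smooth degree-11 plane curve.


For a general smooth plane curve C of degree d, the inflection points are
the intersection of C with its Hessian curve, which has degree 3(d-2).
By Bezout, the total intersection number is d * 3(d-2) = 11 * 27 = 297.
For a general curve every flex is ordinary, so each contributes
multiplicity 1 to C·Hess(C), and the number of distinct inflection
points is 3d(d-2).
Inflection points = 3*11*(11-2) = 3*11*9 = 297

297


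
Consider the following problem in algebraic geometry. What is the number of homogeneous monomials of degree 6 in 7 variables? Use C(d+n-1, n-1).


The number of degree-6 monomials in 7 variables is C(d+n-1, n-1).
= C(6+7-1, 7-1) = C(12, 6)
= 924

924


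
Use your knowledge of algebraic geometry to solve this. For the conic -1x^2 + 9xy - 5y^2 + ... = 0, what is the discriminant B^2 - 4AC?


The discriminant of a conic Ax^2 + Bxy + Cy^2 + ... = 0 is B^2 - 4AC.
B^2 = 9^2 = 81
4AC = 4*(-1)*(-5) = 20
Discriminant = 81 - 20 = 61

61


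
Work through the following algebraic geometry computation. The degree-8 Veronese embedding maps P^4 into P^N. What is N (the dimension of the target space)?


The Veronese embedding v_d: P^n -> P^N maps each point to all
degree-d monomials in n+1 homogeneous coordinates.
N = C(n+d, d) - 1
N = C(4+8, 8) - 1
N = C(12, 8) - 1
C(12, 8) = 495
N = 495 - 1 = 494

494


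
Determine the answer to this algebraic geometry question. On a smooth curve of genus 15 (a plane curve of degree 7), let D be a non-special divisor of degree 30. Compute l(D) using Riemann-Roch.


First, compute the genus of a smooth plane curve of degree 7:
g = (d-1)(d-2)/2 = (7-1)(7-2)/2 = 15
For a non-special divisor D (i.e., h^1(D) = 0), Riemann-Roch gives:
l(D) = deg(D) - g + 1
Since deg(D) = 30 >= 2g - 1 = 29, D is non-special.
l(D) = 30 - 15 + 1 = 16

16


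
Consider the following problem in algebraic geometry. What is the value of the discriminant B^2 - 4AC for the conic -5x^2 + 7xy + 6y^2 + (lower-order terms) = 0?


The discriminant of a conic Ax^2 + Bxy + Cy^2 + ... = 0 is B^2 - 4AC.
B^2 = 7^2 = 49
4AC = 4*(-5)*6 = -120
Discriminant = 49 + 120 = 169

169


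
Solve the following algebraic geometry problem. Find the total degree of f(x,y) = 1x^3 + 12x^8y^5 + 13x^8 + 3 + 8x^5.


Examine each term for its total degree (sum of exponents).
  Term '1x^3' has total degree 3+0 = 3.
  Term '12x^8y^5' has total degree 8+5 = 13.
  Term '13x^8' has total degree 8+0 = 8.
  Term '3' has total degree 0+0 = 0.
  Term '8x^5' has total degree 5+0 = 5.
The maximum total degree among all terms is 13.

13


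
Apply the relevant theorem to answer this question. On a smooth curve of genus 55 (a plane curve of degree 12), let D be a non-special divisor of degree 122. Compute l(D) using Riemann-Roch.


First, compute the genus of a smooth plane curve of degree 12:
g = (d-1)(d-2)/2 = (12-1)(12-2)/2 = 55
For a non-special divisor D (i.e., h^1(D) = 0), Riemann-Roch gives:
l(D) = deg(D) - g + 1
Since deg(D) = 122 >= 2g - 1 = 109, D is non-special.
l(D) = 122 - 55 + 1 = 68

68


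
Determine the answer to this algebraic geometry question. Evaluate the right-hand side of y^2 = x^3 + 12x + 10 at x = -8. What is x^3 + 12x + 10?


Compute x^3 + 12x + 10 at x = -8:
x^3 = (-8)^3 = -512
12*x = 12*(-8) = -96
Sum: -512 - 96 + 10 = -598

-598


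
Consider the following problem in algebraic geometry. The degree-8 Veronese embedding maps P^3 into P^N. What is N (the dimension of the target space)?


The Veronese embedding v_d: P^n -> P^N maps each point to all
degree-d monomials in n+1 homogeneous coordinates.
N = C(n+d, d) - 1
N = C(3+8, 8) - 1
N = C(11, 8) - 1
C(11, 8) = 165
N = 165 - 1 = 164

164


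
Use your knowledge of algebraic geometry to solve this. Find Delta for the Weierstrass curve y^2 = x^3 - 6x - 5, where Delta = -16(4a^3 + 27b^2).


Compute each component:
4a^3 = 4*(-6)^3 = 4*(-216) = -864
27b^2 = 27*(-5)^2 = 27*25 = 675
4a^3 + 27b^2 = -864 + 675 = -189
Delta = -16*(-189) = 3024

3024


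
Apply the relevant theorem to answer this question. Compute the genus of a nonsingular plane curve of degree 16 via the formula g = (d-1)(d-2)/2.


Using the genus formula for smooth plane curves:
g = (d-1)(d-2)/2
g = (16-1)(16-2)/2
g = 15*14/2
g = 210/2 = 105

105


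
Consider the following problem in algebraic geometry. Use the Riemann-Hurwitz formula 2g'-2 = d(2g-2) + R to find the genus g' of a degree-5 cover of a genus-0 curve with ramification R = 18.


Riemann-Hurwitz formula: 2g' - 2 = d(2g - 2) + R
Given: d = 5, g = 0, R = 18
2g' - 2 = 5*(2*0 - 2) + 18
2g' - 2 = 5*(-2) + 18
2g' - 2 = -10 + 18 = 8
2g' = 10
g' = 5

5


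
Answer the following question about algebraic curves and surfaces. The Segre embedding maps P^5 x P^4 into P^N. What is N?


The Segre embedding maps P^m x P^n into P^N via
all products of coordinates from each factor.
N = (m+1)(n+1) - 1
N = (5+1)(4+1) - 1
N = 6*5 - 1
N = 30 - 1 = 29

29


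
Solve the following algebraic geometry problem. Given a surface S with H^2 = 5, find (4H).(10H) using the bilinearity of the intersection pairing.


Using bilinearity of the intersection pairing on a surface S:
(aH).(bH) = ab * (H.H)
We have H^2 = 5.
D.E = (4H).(10H) = 4*10*5
= 40*5
= 200

200


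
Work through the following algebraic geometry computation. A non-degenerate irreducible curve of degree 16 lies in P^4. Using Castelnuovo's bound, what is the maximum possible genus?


Castelnuovo's bound: write d - 1 = m(r-1) + epsilon with 0 <= epsilon < r-1.
d - 1 = 16 - 1 = 15
r - 1 = 4 - 1 = 3
15 = 5*3 + 0, so m = 5, epsilon = 0
pi(d, r) = m(m-1)(r-1)/2 + m*epsilon
= 5*4*3/2 + 5*0
= 60/2 + 0
= 30 + 0 = 30

30


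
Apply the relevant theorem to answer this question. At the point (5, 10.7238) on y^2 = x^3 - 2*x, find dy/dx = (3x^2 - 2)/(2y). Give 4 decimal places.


Using implicit differentiation of y^2 = x^3 - 2*x:
2y * dy/dx = 3x^2 - 2
dy/dx = (3x^2 - 2)/(2y)
Numerator: 3*5^2 - 2 = 73
Denominator: 2*10.7238 = 21.4476
dy/dx = 73/21.4476 = 3.4036

3.4036


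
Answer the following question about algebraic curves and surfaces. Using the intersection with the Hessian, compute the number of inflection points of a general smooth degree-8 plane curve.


For a general smooth plane curve C of degree d, the inflection points are
the intersection of C with its Hessian curve, which has degree 3(d-2).
By Bezout, the total intersection number is d * 3(d-2) = 8 * 18 = 144.
For a general curve every flex is ordinary, so each contributes
multiplicity 1 to C·Hess(C), and the number of distinct inflection
points is 3d(d-2).
Inflection points = 3*8*(8-2) = 3*8*6 = 144

144


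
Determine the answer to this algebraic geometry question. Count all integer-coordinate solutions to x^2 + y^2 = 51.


Systematically check integer values of x where x^2 <= 51.
For each valid x, check if 51 - x^2 is a perfect square.
Total integer solutions found: 0

0


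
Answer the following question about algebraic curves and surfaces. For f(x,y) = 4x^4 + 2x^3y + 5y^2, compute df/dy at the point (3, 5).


df/dy = 2*x^3 + 2*5*y^1
At (3,5): 2*3^3 + 2*5*5^1
= 54 + 50
= 104

104


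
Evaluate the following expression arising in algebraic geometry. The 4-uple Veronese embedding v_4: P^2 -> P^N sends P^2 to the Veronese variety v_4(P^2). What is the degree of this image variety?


The Veronese variety v_4(P^2) has degree d^r.
d^r = 4^2 = 16

16


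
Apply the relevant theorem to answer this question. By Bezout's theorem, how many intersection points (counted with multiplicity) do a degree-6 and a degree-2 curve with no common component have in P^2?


Bezout's theorem states the intersection count equals the product of degrees.
Intersection count = 6 * 2 = 12

12


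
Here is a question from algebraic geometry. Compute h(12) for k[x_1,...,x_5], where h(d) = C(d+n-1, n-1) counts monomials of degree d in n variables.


The Hilbert function for the polynomial ring in 5 variables is:
h(d) = C(d+n-1, n-1)
h(12) = C(12+5-1, 5-1) = C(16, 4)
= 16! / (4! * 12!)
= 1820

1820


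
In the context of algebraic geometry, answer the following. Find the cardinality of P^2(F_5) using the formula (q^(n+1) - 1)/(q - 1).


P^2(F_5) has (q^(n+1) - 1)/(q - 1) points.
= 5^2 + 5^1 + 5^0
= 25 + 5 + 1
= 31

31


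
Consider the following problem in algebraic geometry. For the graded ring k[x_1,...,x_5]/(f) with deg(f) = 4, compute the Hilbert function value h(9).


For R = k[x_1,...,x_n]/(f) with f homogeneous of degree e:
The Hilbert series is (1 - t^e)/(1 - t)^n.
So h(d) = C(d+n-1, n-1) - C(d-e+n-1, n-1) for d >= e.
With n=5, e=4, d=9:
C(9+5-1, 5-1) = C(13, 4) = 715
C(9-4+5-1, 5-1) = C(9, 4) = 126
h(9) = 715 - 126 = 589

589


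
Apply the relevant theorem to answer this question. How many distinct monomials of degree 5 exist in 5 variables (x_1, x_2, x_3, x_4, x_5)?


The number of degree-5 monomials in 5 variables is C(d+n-1, n-1).
= C(5+5-1, 5-1) = C(9, 4)
= 126

126


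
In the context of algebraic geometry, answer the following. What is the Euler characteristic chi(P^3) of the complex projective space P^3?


The complex projective space P^3 has one cell in each even real dimension 0, 2, ..., 6.
The cohomology groups are H^{2k}(P^3) = Z for k = 0,...,3, and 0 otherwise.
Euler characteristic = sum of Betti numbers = 1 per even-dimensional cohomology group.
chi(P^3) = 3 + 1 = 4

4


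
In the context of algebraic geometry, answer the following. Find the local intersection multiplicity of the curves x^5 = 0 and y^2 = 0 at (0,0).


The intersection multiplicity of V(x^a) and V(y^b) at the origin is:
I(O; V(x^5), V(y^2)) = dim_k(k[x,y]/(x^5, y^2))
A basis for k[x,y]/(x^5, y^2) is the set of monomials x^i * y^j
where 0 <= i < 5 and 0 <= j < 2.
The number of such monomials is 5 * 2 = 10

10


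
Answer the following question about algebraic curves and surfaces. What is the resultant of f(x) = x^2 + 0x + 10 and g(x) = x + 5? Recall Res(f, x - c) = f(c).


For Res(f, x - c), we evaluate f at x = c.
f(-5) = (-5)^2 + 0*(-5) + 10
= 25 + 0 + 10
= 25 + 10 = 35
Res(f, g) = 35

35


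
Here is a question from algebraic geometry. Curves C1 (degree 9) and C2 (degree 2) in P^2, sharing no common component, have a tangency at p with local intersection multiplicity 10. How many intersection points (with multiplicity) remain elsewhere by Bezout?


By Bezout's theorem, the total intersection number is d1 * d2.
Total = 9 * 2 = 18
Intersection multiplicity at p = 10
Remaining intersections = 18 - 10 = 8

8


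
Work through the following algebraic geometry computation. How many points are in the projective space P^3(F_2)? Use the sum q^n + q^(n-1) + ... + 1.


P^3(F_2) has (q^(n+1) - 1)/(q - 1) points.
= 2^3 + 2^2 + 2^1 + 2^0
= 8 + 4 + 2 + 1
= 15

15


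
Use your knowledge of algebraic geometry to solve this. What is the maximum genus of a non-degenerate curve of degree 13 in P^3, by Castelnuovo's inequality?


Castelnuovo's bound: write d - 1 = m(r-1) + epsilon with 0 <= epsilon < r-1.
d - 1 = 13 - 1 = 12
r - 1 = 3 - 1 = 2
12 = 6*2 + 0, so m = 6, epsilon = 0
pi(d, r) = m(m-1)(r-1)/2 + m*epsilon
= 6*5*2/2 + 6*0
= 60/2 + 0
= 30 + 0 = 30

30


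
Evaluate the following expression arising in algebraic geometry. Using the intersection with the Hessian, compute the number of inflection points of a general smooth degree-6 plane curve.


For a general smooth plane curve C of degree d, the inflection points are
the intersection of C with its Hessian curve, which has degree 3(d-2).
By Bezout, the total intersection number is d * 3(d-2) = 6 * 12 = 72.
For a general curve every flex is ordinary, so each contributes
multiplicity 1 to C·Hess(C), and the number of distinct inflection
points is 3d(d-2).
Inflection points = 3*6*(6-2) = 3*6*4 = 72

72


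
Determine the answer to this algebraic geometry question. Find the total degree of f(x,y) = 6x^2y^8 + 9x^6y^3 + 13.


Examine each term for its total degree (sum of exponents).
  Term '6x^2y^8' has total degree 2+8 = 10.
  Term '9x^6y^3' has total degree 6+3 = 9.
  Term '13' has total degree 0+0 = 0.
The maximum total degree among all terms is 10.

10


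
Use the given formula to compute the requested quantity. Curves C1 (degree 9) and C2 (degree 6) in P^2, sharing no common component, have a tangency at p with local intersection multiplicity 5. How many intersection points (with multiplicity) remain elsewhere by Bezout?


By Bezout's theorem, the total intersection number is d1 * d2.
Total = 9 * 6 = 54
Intersection multiplicity at p = 5
Remaining intersections = 54 - 5 = 49

49


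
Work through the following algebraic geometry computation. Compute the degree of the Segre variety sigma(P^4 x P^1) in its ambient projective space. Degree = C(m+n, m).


The degree of the Segre variety P^4 x P^1 is C(m+n, m).
= C(5, 4)
= 5

5


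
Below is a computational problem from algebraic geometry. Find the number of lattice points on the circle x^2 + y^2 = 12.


Systematically check integer values of x where x^2 <= 12.
For each valid x, check if 12 - x^2 is a perfect square.
Total integer solutions found: 0

0


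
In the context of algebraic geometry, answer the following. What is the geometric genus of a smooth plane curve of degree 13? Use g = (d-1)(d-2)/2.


Using the genus formula for smooth plane curves:
g = (d-1)(d-2)/2
g = (13-1)(13-2)/2
g = 12*11/2
g = 132/2 = 66

66


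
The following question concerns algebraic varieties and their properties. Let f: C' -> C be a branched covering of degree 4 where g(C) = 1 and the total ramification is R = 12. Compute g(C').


Riemann-Hurwitz formula: 2g' - 2 = d(2g - 2) + R
Given: d = 4, g = 1, R = 12
2g' - 2 = 4*(2*1 - 2) + 12
2g' - 2 = 4*0 + 12
2g' - 2 = 0 + 12 = 12
2g' = 14
g' = 7

7


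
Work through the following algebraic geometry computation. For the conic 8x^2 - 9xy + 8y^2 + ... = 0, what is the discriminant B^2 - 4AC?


The discriminant of a conic Ax^2 + Bxy + Cy^2 + ... = 0 is B^2 - 4AC.
B^2 = (-9)^2 = 81
4AC = 4*8*8 = 256
Discriminant = 81 - 256 = -175

-175


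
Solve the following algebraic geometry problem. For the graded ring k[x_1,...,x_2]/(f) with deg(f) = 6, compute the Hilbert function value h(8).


For R = k[x_1,...,x_n]/(f) with f homogeneous of degree e:
The Hilbert series is (1 - t^e)/(1 - t)^n.
So h(d) = C(d+n-1, n-1) - C(d-e+n-1, n-1) for d >= e.
With n=2, e=6, d=8:
C(8+2-1, 2-1) = C(9, 1) = 9
C(8-6+2-1, 2-1) = C(3, 1) = 3
h(8) = 9 - 3 = 6

6


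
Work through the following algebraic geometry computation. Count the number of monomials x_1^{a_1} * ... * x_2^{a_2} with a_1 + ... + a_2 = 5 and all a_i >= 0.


The number of degree-5 monomials in 2 variables is C(d+n-1, n-1).
= C(5+2-1, 2-1) = C(6, 1)
= 6

6


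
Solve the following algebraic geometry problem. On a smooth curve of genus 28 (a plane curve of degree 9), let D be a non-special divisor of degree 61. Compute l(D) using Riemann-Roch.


First, compute the genus of a smooth plane curve of degree 9:
g = (d-1)(d-2)/2 = (9-1)(9-2)/2 = 28
For a non-special divisor D (i.e., h^1(D) = 0), Riemann-Roch gives:
l(D) = deg(D) - g + 1
Since deg(D) = 61 >= 2g - 1 = 55, D is non-special.
l(D) = 61 - 28 + 1 = 34

34


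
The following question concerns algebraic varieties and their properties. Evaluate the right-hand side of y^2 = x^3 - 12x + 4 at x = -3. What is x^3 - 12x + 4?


Compute x^3 - 12x + 4 at x = -3:
x^3 = (-3)^3 = -27
(-12)*x = (-12)*(-3) = 36
Sum: -27 + 36 + 4 = 13

13


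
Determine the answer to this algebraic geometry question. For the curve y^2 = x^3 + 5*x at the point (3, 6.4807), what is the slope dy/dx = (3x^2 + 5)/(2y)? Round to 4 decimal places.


Using implicit differentiation of y^2 = x^3 + 5*x:
2y * dy/dx = 3x^2 + 5
dy/dx = (3x^2 + 5)/(2y)
Numerator: 3*3^2 + 5 = 32
Denominator: 2*6.4807 = 12.9614
dy/dx = 32/12.9614 = 2.4689

2.4689


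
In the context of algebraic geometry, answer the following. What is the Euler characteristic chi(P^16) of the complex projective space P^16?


The complex projective space P^16 has one cell in each even real dimension 0, 2, ..., 32.
The cohomology groups are H^{2k}(P^16) = Z for k = 0,...,16, and 0 otherwise.
Euler characteristic = sum of Betti numbers = 1 per even-dimensional cohomology group.
chi(P^16) = 16 + 1 = 17

17


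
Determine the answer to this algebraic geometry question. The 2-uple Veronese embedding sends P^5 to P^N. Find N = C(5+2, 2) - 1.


The Veronese embedding v_d: P^n -> P^N maps each point to all
degree-d monomials in n+1 homogeneous coordinates.
N = C(n+d, d) - 1
N = C(5+2, 2) - 1
N = C(7, 2) - 1
C(7, 2) = 21
N = 21 - 1 = 20

20


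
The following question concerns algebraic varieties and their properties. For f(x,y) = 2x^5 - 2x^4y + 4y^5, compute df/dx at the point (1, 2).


df/dx = 5*2*x^4 + 4*(-2)*x^3*y
At (1,2): 5*2*1^4 + 4*(-2)*1^3*2
= 10 - 16
= -6

-6


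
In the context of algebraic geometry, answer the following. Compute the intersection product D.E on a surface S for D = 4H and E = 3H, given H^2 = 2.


Using bilinearity of the intersection pairing on a surface S:
(aH).(bH) = ab * (H.H)
We have H^2 = 2.
D.E = (4H).(3H) = 4*3*2
= 12*2
= 24

24


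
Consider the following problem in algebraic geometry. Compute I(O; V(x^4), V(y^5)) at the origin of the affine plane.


The intersection multiplicity of V(x^a) and V(y^b) at the origin is:
I(O; V(x^4), V(y^5)) = dim_k(k[x,y]/(x^4, y^5))
A basis for k[x,y]/(x^4, y^5) is the set of monomials x^i * y^j
where 0 <= i < 4 and 0 <= j < 5.
The number of such monomials is 4 * 5 = 20

20


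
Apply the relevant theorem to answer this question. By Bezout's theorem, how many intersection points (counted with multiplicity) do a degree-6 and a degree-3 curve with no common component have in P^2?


Bezout's theorem states the intersection count equals the product of degrees.
Intersection count = 6 * 3 = 18

18


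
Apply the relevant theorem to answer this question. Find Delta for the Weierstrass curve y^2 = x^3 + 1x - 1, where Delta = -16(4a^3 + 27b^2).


Compute each component:
4a^3 = 4*1^3 = 4*1 = 4
27b^2 = 27*(-1)^2 = 27*1 = 27
4a^3 + 27b^2 = 4 + 27 = 31
Delta = -16*31 = -496

-496


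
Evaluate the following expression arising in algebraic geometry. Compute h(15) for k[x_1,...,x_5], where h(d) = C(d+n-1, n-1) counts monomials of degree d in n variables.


The Hilbert function for the polynomial ring in 5 variables is:
h(d) = C(d+n-1, n-1)
h(15) = C(15+5-1, 5-1) = C(19, 4)
= 19! / (4! * 15!)
= 3876

3876


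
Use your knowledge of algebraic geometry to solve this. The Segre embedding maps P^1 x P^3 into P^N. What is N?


The Segre embedding maps P^m x P^n into P^N via
all products of coordinates from each factor.
N = (m+1)(n+1) - 1
N = (1+1)(3+1) - 1
N = 2*4 - 1
N = 8 - 1 = 7

7


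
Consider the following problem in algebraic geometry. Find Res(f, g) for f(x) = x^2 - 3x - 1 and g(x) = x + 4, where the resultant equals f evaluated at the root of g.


For Res(f, x - c), we evaluate f at x = c.
f(-4) = (-4)^2 - 3*(-4) - 1
= 16 + 12 - 1
= 28 - 1 = 27
Res(f, g) = 27

27
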